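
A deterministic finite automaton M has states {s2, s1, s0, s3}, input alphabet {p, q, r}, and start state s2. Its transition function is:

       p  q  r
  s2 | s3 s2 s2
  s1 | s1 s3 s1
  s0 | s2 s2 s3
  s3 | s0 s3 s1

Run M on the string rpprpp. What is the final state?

start at s2
read 'r': s2 → s2
read 'p': s2 → s3
read 'p': s3 → s0
read 'r': s0 → s3
read 'p': s3 → s0
read 'p': s0 → s2

s2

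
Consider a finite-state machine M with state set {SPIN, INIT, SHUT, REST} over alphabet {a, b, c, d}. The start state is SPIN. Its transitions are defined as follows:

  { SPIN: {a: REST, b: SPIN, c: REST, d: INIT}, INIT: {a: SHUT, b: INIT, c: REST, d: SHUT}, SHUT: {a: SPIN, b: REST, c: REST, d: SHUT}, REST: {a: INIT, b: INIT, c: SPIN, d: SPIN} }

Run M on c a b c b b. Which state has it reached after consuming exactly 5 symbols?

SPIN → REST → INIT → INIT → REST → INIT
After 5 symbols: INIT.

INIT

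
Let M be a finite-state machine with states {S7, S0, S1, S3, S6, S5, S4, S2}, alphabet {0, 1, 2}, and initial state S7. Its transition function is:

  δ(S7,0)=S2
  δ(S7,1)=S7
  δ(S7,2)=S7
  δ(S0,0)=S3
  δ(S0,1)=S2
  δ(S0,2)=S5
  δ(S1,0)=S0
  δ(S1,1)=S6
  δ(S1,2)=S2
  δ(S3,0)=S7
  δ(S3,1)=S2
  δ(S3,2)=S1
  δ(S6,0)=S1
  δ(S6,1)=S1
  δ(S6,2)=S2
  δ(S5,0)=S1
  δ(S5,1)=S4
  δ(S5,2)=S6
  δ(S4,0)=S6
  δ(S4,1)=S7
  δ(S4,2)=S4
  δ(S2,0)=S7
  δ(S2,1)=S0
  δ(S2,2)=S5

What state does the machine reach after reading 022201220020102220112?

S2

start at S7
read '0': S7 → S2
read '2': S2 → S5
read '2': S5 → S6
read '2': S6 → S2
read '0': S2 → S7
read '1': S7 → S7
read '2': S7 → S7
read '2': S7 → S7
read '0': S7 → S2
read '0': S2 → S7
read '2': S7 → S7
read '0': S7 → S2
read '1': S2 → S0
read '0': S0 → S3
read '2': S3 → S1
read '2': S1 → S2
read '2': S2 → S5
read '0': S5 → S1
read '1': S1 → S6
read '1': S6 → S1
read '2': S1 → S2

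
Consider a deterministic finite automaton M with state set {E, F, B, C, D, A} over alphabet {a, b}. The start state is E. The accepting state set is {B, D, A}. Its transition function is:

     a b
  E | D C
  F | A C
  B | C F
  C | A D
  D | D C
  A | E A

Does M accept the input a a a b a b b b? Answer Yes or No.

Yes

Trace: E -a-> D -a-> D -a-> D -b-> C -a-> A -b-> A -b-> A -b-> A
End state A is accepting.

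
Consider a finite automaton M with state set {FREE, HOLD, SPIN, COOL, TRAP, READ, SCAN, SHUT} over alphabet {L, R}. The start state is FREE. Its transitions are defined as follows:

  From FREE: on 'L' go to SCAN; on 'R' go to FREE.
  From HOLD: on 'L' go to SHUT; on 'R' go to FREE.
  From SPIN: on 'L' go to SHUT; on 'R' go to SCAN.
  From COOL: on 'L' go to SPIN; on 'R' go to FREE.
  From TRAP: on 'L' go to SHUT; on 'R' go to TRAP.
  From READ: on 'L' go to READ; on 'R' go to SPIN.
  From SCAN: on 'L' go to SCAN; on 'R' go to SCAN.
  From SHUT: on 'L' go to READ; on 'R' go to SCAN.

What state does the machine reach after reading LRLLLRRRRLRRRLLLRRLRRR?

SCAN

start at FREE
read 'L': FREE → SCAN
read 'R': SCAN → SCAN
read 'L': SCAN → SCAN
read 'L': SCAN → SCAN
read 'L': SCAN → SCAN
read 'R': SCAN → SCAN
read 'R': SCAN → SCAN
read 'R': SCAN → SCAN
read 'R': SCAN → SCAN
read 'L': SCAN → SCAN
read 'R': SCAN → SCAN
read 'R': SCAN → SCAN
read 'R': SCAN → SCAN
read 'L': SCAN → SCAN
read 'L': SCAN → SCAN
read 'L': SCAN → SCAN
read 'R': SCAN → SCAN
read 'R': SCAN → SCAN
read 'L': SCAN → SCAN
read 'R': SCAN → SCAN
read 'R': SCAN → SCAN
read 'R': SCAN → SCAN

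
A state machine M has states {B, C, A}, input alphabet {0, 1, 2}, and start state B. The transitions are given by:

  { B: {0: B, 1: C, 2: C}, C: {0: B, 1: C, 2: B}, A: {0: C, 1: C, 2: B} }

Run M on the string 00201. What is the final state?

start at B
read '0': B → B
read '0': B → B
read '2': B → C
read '0': C → B
read '1': B → C

C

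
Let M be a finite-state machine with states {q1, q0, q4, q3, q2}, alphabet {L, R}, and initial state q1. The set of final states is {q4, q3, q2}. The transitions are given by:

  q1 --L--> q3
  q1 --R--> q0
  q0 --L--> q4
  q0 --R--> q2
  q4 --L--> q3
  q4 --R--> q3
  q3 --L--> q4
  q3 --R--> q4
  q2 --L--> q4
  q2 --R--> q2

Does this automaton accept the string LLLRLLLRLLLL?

q1 → q3 → q4 → q3 → q4 → q3 → q4 → q3 → q4 → q3 → q4 → q3 → q4
End state q4 is accepting.

Yes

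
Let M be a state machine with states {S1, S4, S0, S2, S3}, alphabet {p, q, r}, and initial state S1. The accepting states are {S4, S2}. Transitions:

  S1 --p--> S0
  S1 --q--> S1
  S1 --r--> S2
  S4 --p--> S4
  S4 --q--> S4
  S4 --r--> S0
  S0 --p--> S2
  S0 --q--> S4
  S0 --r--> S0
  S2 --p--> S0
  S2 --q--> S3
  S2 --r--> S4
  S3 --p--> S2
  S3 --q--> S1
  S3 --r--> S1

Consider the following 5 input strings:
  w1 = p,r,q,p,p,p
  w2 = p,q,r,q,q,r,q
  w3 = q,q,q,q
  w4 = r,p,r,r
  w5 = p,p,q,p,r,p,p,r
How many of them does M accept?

2

w1: Trace: S1 -p-> S0 -r-> S0 -q-> S4 -p-> S4 -p-> S4 -p-> S4  → end S4, accepted
w2: Trace: S1 -p-> S0 -q-> S4 -r-> S0 -q-> S4 -q-> S4 -r-> S0 -q-> S4  → end S4, accepted
w3: Trace: S1 -q-> S1 -q-> S1 -q-> S1 -q-> S1  → end S1, rejected
w4: Trace: S1 -r-> S2 -p-> S0 -r-> S0 -r-> S0  → end S0, rejected
w5: Trace: S1 -p-> S0 -p-> S2 -q-> S3 -p-> S2 -r-> S4 -p-> S4 -p-> S4 -r-> S0  → end S0, rejected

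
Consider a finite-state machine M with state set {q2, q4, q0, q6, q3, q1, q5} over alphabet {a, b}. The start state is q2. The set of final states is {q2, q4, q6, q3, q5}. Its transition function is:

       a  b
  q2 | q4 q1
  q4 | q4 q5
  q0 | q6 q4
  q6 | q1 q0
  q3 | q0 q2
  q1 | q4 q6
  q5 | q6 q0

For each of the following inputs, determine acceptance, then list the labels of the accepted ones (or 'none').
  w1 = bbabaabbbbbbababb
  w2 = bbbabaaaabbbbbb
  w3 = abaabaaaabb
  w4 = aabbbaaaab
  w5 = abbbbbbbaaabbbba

w1, w2, w4, w5

w1: Trace: q2 -b-> q1 -b-> q6 -a-> q1 -b-> q6 -a-> q1 -a-> q4 -b-> q5 -b-> q0 -b-> q4 -b-> q5 -b-> q0 -b-> q4 -a-> q4 -b-> q5 -a-> q6 -b-> q0 -b-> q4  → end q4, accepted
w2: Trace: q2 -b-> q1 -b-> q6 -b-> q0 -a-> q6 -b-> q0 -a-> q6 -a-> q1 -a-> q4 -a-> q4 -b-> q5 -b-> q0 -b-> q4 -b-> q5 -b-> q0 -b-> q4  → end q4, accepted
w3: Trace: q2 -a-> q4 -b-> q5 -a-> q6 -a-> q1 -b-> q6 -a-> q1 -a-> q4 -a-> q4 -a-> q4 -b-> q5 -b-> q0  → end q0, rejected
w4: Trace: q2 -a-> q4 -a-> q4 -b-> q5 -b-> q0 -b-> q4 -a-> q4 -a-> q4 -a-> q4 -a-> q4 -b-> q5  → end q5, accepted
w5: Trace: q2 -a-> q4 -b-> q5 -b-> q0 -b-> q4 -b-> q5 -b-> q0 -b-> q4 -b-> q5 -a-> q6 -a-> q1 -a-> q4 -b-> q5 -b-> q0 -b-> q4 -b-> q5 -a-> q6  → end q6, accepted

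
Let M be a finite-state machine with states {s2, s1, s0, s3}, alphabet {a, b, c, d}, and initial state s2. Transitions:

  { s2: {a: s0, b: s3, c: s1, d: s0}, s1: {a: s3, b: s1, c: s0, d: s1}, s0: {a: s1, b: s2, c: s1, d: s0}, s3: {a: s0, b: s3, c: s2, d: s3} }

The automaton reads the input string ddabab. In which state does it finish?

Trace: s2 -d-> s0 -d-> s0 -a-> s1 -b-> s1 -a-> s3 -b-> s3

s3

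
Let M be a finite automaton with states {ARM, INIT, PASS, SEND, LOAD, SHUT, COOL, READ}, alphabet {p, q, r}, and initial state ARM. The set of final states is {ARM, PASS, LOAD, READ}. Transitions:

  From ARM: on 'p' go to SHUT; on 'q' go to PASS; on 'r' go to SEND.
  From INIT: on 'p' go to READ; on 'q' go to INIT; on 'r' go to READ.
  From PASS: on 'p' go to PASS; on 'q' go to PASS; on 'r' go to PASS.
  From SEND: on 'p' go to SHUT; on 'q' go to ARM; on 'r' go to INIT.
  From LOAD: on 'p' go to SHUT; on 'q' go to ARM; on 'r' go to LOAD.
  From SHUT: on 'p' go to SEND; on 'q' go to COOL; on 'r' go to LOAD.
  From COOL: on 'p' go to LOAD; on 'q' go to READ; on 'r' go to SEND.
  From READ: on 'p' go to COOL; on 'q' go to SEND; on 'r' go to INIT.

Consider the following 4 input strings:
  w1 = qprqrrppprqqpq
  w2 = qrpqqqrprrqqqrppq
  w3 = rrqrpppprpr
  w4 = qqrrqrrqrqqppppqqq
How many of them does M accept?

3

w1: ARM → PASS → PASS → PASS → PASS → PASS → PASS → PASS → PASS → PASS → PASS → PASS → PASS → PASS → PASS  → end PASS, accepted
w2: ARM → PASS → PASS → PASS → PASS → PASS → PASS → PASS → PASS → PASS → PASS → PASS → PASS → PASS → PASS → PASS → PASS → PASS  → end PASS, accepted
w3: ARM → SEND → INIT → INIT → READ → COOL → LOAD → SHUT → SEND → INIT → READ → INIT  → end INIT, rejected
w4: ARM → PASS → PASS → PASS → PASS → PASS → PASS → PASS → PASS → PASS → PASS → PASS → PASS → PASS → PASS → PASS → PASS → PASS → PASS  → end PASS, accepted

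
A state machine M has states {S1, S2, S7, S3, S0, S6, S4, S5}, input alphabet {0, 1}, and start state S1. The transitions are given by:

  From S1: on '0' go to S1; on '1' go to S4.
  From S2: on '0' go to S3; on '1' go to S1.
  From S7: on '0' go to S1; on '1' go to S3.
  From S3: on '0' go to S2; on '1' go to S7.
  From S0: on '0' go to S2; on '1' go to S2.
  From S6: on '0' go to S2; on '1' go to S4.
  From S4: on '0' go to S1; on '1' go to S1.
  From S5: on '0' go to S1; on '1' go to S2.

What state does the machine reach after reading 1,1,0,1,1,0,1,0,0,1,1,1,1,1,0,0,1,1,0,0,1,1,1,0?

S1

Trace: S1 -1-> S4 -1-> S1 -0-> S1 -1-> S4 -1-> S1 -0-> S1 -1-> S4 -0-> S1 -0-> S1 -1-> S4 -1-> S1 -1-> S4 -1-> S1 -1-> S4 -0-> S1 -0-> S1 -1-> S4 -1-> S1 -0-> S1 -0-> S1 -1-> S4 -1-> S1 -1-> S4 -0-> S1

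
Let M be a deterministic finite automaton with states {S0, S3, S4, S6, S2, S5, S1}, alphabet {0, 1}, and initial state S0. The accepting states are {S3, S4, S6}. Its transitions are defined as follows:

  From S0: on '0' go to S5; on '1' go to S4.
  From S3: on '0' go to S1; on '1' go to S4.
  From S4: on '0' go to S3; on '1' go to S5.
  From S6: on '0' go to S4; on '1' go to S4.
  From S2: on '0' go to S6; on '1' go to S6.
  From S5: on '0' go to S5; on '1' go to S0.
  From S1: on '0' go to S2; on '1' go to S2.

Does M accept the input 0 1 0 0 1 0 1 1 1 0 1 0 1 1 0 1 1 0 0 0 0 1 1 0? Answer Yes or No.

Yes

S0 → S5 → S0 → S5 → S5 → S0 → S5 → S0 → S4 → S5 → S5 → S0 → S5 → S0 → S4 → S3 → S4 → S5 → S5 → S5 → S5 → S5 → S0 → S4 → S3
End state S3 is accepting.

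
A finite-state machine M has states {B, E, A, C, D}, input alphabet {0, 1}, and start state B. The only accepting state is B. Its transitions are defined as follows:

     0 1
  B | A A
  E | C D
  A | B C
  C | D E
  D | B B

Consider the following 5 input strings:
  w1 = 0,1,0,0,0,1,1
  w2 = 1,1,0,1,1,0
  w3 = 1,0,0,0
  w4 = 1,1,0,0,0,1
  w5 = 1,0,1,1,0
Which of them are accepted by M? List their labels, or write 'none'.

w1: Trace: B -0-> A -1-> C -0-> D -0-> B -0-> A -1-> C -1-> E  → end E, rejected
w2: Trace: B -1-> A -1-> C -0-> D -1-> B -1-> A -0-> B  → end B, accepted
w3: Trace: B -1-> A -0-> B -0-> A -0-> B  → end B, accepted
w4: Trace: B -1-> A -1-> C -0-> D -0-> B -0-> A -1-> C  → end C, rejected
w5: Trace: B -1-> A -0-> B -1-> A -1-> C -0-> D  → end D, rejected

w2, w3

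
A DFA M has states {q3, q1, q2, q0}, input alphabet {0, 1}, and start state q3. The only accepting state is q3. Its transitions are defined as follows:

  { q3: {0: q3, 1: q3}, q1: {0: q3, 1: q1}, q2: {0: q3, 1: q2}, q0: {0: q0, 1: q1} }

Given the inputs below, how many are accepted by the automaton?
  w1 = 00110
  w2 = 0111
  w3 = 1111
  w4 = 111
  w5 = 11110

5

w1:
  start at q3
  read '0': q3 → q3
  read '0': q3 → q3
  read '1': q3 → q3
  read '1': q3 → q3
  read '0': q3 → q3
  end q3, accepted
w2:
  start at q3
  read '0': q3 → q3
  read '1': q3 → q3
  read '1': q3 → q3
  read '1': q3 → q3
  end q3, accepted
w3:
  start at q3
  read '1': q3 → q3
  read '1': q3 → q3
  read '1': q3 → q3
  read '1': q3 → q3
  end q3, accepted
w4:
  start at q3
  read '1': q3 → q3
  read '1': q3 → q3
  read '1': q3 → q3
  end q3, accepted
w5:
  start at q3
  read '1': q3 → q3
  read '1': q3 → q3
  read '1': q3 → q3
  read '1': q3 → q3
  read '0': q3 → q3
  end q3, accepted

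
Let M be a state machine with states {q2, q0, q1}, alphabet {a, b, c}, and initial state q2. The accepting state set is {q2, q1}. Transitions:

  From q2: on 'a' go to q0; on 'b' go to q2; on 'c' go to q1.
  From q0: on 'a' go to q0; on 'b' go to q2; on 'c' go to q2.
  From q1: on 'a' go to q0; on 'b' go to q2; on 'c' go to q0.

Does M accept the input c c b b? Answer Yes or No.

Yes

q2 → q1 → q0 → q2 → q2
End state q2 is accepting.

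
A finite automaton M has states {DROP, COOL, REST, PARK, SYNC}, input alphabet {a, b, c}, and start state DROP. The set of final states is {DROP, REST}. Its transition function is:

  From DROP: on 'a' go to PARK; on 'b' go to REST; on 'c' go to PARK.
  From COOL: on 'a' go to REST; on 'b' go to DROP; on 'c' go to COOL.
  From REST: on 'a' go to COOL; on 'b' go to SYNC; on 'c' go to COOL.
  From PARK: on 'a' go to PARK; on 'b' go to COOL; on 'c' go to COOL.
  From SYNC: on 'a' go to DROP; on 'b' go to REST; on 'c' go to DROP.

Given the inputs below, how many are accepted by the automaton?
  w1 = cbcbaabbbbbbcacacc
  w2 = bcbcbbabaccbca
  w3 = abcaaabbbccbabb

1

w1: DROP → PARK → COOL → COOL → DROP → PARK → PARK → COOL → DROP → REST → SYNC → REST → SYNC → DROP → PARK → COOL → REST → COOL → COOL  → end COOL, rejected
w2: DROP → REST → COOL → DROP → PARK → COOL → DROP → PARK → COOL → REST → COOL → COOL → DROP → PARK → PARK  → end PARK, rejected
w3: DROP → PARK → COOL → COOL → REST → COOL → REST → SYNC → REST → SYNC → DROP → PARK → COOL → REST → SYNC → REST  → end REST, accepted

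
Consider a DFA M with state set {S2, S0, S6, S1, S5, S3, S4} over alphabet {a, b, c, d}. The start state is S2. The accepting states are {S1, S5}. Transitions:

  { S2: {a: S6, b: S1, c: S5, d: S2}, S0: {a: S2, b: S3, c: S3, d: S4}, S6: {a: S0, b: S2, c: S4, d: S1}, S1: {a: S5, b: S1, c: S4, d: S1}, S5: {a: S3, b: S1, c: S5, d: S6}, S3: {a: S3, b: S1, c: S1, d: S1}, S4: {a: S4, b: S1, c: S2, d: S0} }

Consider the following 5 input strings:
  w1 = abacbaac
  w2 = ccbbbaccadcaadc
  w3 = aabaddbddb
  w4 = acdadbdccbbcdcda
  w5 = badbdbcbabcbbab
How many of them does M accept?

4

w1: S2 → S6 → S2 → S6 → S4 → S1 → S5 → S3 → S1  → end S1, accepted
w2: S2 → S5 → S5 → S1 → S1 → S1 → S5 → S5 → S5 → S3 → S1 → S4 → S4 → S4 → S0 → S3  → end S3, rejected
w3: S2 → S6 → S0 → S3 → S3 → S1 → S1 → S1 → S1 → S1 → S1  → end S1, accepted
w4: S2 → S6 → S4 → S0 → S2 → S2 → S1 → S1 → S4 → S2 → S1 → S1 → S4 → S0 → S3 → S1 → S5  → end S5, accepted
w5: S2 → S1 → S5 → S6 → S2 → S2 → S1 → S4 → S1 → S5 → S1 → S4 → S1 → S1 → S5 → S1  → end S1, accepted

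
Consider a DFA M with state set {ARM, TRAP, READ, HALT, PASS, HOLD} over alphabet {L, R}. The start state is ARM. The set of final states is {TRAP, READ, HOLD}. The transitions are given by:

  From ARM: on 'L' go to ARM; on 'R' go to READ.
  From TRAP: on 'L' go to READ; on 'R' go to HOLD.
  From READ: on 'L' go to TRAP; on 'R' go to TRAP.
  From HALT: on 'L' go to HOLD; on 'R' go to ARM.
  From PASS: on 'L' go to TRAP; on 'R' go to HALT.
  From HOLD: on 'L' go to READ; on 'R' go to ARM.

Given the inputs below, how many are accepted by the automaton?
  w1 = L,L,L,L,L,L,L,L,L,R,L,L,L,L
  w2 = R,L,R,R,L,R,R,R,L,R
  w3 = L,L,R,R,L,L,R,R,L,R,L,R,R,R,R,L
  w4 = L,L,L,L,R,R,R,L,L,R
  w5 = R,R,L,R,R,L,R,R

5

w1: ARM → ARM → ARM → ARM → ARM → ARM → ARM → ARM → ARM → ARM → READ → TRAP → READ → TRAP → READ  → end READ, accepted
w2: ARM → READ → TRAP → HOLD → ARM → ARM → READ → TRAP → HOLD → READ → TRAP  → end TRAP, accepted
w3: ARM → ARM → ARM → READ → TRAP → READ → TRAP → HOLD → ARM → ARM → READ → TRAP → HOLD → ARM → READ → TRAP → READ  → end READ, accepted
w4: ARM → ARM → ARM → ARM → ARM → READ → TRAP → HOLD → READ → TRAP → HOLD  → end HOLD, accepted
w5: ARM → READ → TRAP → READ → TRAP → HOLD → READ → TRAP → HOLD  → end HOLD, accepted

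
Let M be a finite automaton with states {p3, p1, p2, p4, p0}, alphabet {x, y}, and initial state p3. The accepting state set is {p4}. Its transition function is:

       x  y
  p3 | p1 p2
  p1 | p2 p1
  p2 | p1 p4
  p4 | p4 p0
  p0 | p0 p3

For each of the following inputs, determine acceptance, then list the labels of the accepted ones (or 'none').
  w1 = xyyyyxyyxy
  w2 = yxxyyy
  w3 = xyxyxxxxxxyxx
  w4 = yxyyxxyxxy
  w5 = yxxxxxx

w1:
  start at p3
  read 'x': p3 → p1
  read 'y': p1 → p1
  read 'y': p1 → p1
  read 'y': p1 → p1
  read 'y': p1 → p1
  read 'x': p1 → p2
  read 'y': p2 → p4
  read 'y': p4 → p0
  read 'x': p0 → p0
  read 'y': p0 → p3
  end p3, rejected
w2:
  start at p3
  read 'y': p3 → p2
  read 'x': p2 → p1
  read 'x': p1 → p2
  read 'y': p2 → p4
  read 'y': p4 → p0
  read 'y': p0 → p3
  end p3, rejected
w3:
  start at p3
  read 'x': p3 → p1
  read 'y': p1 → p1
  read 'x': p1 → p2
  read 'y': p2 → p4
  read 'x': p4 → p4
  read 'x': p4 → p4
  read 'x': p4 → p4
  read 'x': p4 → p4
  read 'x': p4 → p4
  read 'x': p4 → p4
  read 'y': p4 → p0
  read 'x': p0 → p0
  read 'x': p0 → p0
  end p0, rejected
w4:
  start at p3
  read 'y': p3 → p2
  read 'x': p2 → p1
  read 'y': p1 → p1
  read 'y': p1 → p1
  read 'x': p1 → p2
  read 'x': p2 → p1
  read 'y': p1 → p1
  read 'x': p1 → p2
  read 'x': p2 → p1
  read 'y': p1 → p1
  end p1, rejected
w5:
  start at p3
  read 'y': p3 → p2
  read 'x': p2 → p1
  read 'x': p1 → p2
  read 'x': p2 → p1
  read 'x': p1 → p2
  read 'x': p2 → p1
  read 'x': p1 → p2
  end p2, rejected

none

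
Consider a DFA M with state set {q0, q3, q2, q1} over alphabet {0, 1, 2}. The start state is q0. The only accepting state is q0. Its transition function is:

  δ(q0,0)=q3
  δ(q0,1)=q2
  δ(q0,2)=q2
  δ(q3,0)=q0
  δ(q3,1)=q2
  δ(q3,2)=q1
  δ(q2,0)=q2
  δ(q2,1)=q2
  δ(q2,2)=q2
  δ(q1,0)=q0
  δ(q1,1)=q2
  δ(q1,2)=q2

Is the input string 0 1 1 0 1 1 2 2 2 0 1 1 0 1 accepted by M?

q0 → q3 → q2 → q2 → q2 → q2 → q2 → q2 → q2 → q2 → q2 → q2 → q2 → q2 → q2
End state q2 is not accepting.

No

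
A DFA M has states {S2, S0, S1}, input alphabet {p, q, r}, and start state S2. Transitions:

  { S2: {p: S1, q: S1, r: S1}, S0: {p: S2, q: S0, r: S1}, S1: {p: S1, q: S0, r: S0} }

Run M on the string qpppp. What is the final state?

S1

Trace: S2 -q-> S1 -p-> S1 -p-> S1 -p-> S1 -p-> S1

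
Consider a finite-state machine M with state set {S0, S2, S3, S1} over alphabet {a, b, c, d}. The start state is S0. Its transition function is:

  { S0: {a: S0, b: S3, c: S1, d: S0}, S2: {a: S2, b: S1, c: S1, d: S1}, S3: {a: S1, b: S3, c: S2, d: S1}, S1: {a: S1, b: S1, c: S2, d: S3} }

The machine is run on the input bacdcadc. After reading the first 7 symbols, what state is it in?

start at S0
read 'b': S0 → S3
read 'a': S3 → S1
read 'c': S1 → S2
read 'd': S2 → S1
read 'c': S1 → S2
read 'a': S2 → S2
read 'd': S2 → S1
After 7 symbols: S1.

S1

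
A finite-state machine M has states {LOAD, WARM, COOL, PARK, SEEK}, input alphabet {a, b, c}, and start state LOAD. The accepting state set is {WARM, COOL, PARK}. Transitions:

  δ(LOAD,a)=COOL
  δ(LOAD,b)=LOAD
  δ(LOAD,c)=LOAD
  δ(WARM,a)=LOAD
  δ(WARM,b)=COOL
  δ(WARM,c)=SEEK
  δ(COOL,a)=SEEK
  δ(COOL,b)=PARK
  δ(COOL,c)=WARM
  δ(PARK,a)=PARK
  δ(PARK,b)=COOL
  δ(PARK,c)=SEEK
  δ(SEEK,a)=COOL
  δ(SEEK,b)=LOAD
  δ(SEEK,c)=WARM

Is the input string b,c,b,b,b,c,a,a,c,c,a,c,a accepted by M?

start at LOAD
read 'b': LOAD → LOAD
read 'c': LOAD → LOAD
read 'b': LOAD → LOAD
read 'b': LOAD → LOAD
read 'b': LOAD → LOAD
read 'c': LOAD → LOAD
read 'a': LOAD → COOL
read 'a': COOL → SEEK
read 'c': SEEK → WARM
read 'c': WARM → SEEK
read 'a': SEEK → COOL
read 'c': COOL → WARM
read 'a': WARM → LOAD
End state LOAD is not accepting.

No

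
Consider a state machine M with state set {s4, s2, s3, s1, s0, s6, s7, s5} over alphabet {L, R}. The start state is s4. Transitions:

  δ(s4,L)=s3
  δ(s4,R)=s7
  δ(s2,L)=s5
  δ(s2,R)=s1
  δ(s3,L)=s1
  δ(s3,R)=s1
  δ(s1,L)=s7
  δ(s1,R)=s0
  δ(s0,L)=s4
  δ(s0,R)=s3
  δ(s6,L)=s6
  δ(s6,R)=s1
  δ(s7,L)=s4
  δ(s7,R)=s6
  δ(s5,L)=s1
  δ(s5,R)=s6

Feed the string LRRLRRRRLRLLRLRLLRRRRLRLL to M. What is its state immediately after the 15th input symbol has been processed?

s4 → s3 → s1 → s0 → s4 → s7 → s6 → s1 → s0 → s4 → s7 → s4 → s3 → s1 → s7 → s6
After 15 symbols: s6.

s6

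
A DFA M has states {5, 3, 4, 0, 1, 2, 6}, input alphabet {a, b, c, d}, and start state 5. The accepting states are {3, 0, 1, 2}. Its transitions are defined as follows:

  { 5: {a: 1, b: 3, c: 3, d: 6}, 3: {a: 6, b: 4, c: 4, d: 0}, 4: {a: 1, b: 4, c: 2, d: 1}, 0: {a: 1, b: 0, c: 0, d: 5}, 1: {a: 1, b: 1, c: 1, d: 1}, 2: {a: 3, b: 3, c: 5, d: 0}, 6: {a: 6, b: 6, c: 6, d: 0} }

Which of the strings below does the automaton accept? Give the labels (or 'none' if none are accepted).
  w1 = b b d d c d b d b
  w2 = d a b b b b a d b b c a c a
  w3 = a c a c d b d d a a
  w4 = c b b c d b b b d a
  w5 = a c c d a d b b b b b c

w1: 5 → 3 → 4 → 1 → 1 → 1 → 1 → 1 → 1 → 1  → end 1, accepted
w2: 5 → 6 → 6 → 6 → 6 → 6 → 6 → 6 → 0 → 0 → 0 → 0 → 1 → 1 → 1  → end 1, accepted
w3: 5 → 1 → 1 → 1 → 1 → 1 → 1 → 1 → 1 → 1 → 1  → end 1, accepted
w4: 5 → 3 → 4 → 4 → 2 → 0 → 0 → 0 → 0 → 5 → 1  → end 1, accepted
w5: 5 → 1 → 1 → 1 → 1 → 1 → 1 → 1 → 1 → 1 → 1 → 1 → 1  → end 1, accepted

w1, w2, w3, w4, w5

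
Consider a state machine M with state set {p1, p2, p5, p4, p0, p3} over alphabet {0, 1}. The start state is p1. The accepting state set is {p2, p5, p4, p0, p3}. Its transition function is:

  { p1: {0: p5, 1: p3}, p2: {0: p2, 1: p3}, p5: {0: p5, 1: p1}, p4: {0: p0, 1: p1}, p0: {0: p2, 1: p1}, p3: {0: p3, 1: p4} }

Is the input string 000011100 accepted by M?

Trace: p1 -0-> p5 -0-> p5 -0-> p5 -0-> p5 -1-> p1 -1-> p3 -1-> p4 -0-> p0 -0-> p2
End state p2 is accepting.

Yes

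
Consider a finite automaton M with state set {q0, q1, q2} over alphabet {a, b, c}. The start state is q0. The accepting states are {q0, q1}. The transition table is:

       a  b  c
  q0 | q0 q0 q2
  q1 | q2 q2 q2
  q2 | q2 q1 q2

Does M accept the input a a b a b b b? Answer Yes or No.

Yes

start at q0
read 'a': q0 → q0
read 'a': q0 → q0
read 'b': q0 → q0
read 'a': q0 → q0
read 'b': q0 → q0
read 'b': q0 → q0
read 'b': q0 → q0
End state q0 is accepting.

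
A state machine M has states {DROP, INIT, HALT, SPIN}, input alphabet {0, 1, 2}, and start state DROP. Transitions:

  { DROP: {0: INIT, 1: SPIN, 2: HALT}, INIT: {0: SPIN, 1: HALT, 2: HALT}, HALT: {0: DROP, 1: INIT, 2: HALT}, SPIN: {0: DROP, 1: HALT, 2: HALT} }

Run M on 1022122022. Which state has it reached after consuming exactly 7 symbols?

HALT

start at DROP
read '1': DROP → SPIN
read '0': SPIN → DROP
read '2': DROP → HALT
read '2': HALT → HALT
read '1': HALT → INIT
read '2': INIT → HALT
read '2': HALT → HALT
After 7 symbols: HALT.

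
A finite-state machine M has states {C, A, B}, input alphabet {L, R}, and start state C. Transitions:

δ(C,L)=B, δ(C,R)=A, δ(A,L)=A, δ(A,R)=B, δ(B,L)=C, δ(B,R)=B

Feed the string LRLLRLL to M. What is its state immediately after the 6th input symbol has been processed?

C

C → B → B → C → B → B → C
After 6 symbols: C.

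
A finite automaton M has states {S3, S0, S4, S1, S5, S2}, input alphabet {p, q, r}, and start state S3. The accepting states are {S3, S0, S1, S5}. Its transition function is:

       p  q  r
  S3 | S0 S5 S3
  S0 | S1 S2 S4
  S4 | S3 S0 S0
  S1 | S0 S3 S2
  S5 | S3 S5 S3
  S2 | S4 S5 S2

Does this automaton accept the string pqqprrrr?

Yes

Trace: S3 -p-> S0 -q-> S2 -q-> S5 -p-> S3 -r-> S3 -r-> S3 -r-> S3 -r-> S3
End state S3 is accepting.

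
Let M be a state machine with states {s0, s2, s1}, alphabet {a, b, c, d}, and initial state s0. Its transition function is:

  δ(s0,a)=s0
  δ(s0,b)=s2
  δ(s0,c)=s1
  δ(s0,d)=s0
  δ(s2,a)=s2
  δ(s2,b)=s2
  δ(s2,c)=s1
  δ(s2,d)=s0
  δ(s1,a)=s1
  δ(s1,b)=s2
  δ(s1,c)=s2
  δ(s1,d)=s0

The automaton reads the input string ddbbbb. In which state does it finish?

s0 → s0 → s0 → s2 → s2 → s2 → s2

s2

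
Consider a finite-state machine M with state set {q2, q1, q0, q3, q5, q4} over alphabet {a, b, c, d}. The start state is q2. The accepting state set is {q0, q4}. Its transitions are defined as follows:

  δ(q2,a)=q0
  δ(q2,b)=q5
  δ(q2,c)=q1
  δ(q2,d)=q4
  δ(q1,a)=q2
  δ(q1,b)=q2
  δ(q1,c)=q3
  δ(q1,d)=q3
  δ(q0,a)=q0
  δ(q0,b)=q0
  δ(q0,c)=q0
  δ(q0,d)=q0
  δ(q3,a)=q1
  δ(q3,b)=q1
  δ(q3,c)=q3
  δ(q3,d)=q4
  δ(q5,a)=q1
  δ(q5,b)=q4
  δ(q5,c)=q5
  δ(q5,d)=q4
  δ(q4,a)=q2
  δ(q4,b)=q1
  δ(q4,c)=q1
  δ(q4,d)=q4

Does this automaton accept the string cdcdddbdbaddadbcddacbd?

Yes

Trace: q2 -c-> q1 -d-> q3 -c-> q3 -d-> q4 -d-> q4 -d-> q4 -b-> q1 -d-> q3 -b-> q1 -a-> q2 -d-> q4 -d-> q4 -a-> q2 -d-> q4 -b-> q1 -c-> q3 -d-> q4 -d-> q4 -a-> q2 -c-> q1 -b-> q2 -d-> q4
End state q4 is accepting.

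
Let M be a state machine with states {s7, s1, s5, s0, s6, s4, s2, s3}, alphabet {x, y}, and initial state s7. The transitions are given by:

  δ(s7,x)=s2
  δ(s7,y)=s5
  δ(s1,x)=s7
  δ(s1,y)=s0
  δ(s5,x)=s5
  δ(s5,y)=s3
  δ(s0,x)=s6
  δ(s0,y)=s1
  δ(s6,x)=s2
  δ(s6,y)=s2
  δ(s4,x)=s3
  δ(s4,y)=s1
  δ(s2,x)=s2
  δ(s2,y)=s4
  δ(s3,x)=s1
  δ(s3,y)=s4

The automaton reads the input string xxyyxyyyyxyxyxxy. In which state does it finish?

start at s7
read 'x': s7 → s2
read 'x': s2 → s2
read 'y': s2 → s4
read 'y': s4 → s1
read 'x': s1 → s7
read 'y': s7 → s5
read 'y': s5 → s3
read 'y': s3 → s4
read 'y': s4 → s1
read 'x': s1 → s7
read 'y': s7 → s5
read 'x': s5 → s5
read 'y': s5 → s3
read 'x': s3 → s1
read 'x': s1 → s7
read 'y': s7 → s5

s5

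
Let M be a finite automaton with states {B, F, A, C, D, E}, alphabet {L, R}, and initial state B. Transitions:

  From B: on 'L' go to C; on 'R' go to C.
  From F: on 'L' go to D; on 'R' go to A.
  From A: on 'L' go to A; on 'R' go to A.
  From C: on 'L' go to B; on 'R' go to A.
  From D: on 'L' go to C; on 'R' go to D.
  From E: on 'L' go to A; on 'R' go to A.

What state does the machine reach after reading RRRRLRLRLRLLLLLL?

A

B → C → A → A → A → A → A → A → A → A → A → A → A → A → A → A → A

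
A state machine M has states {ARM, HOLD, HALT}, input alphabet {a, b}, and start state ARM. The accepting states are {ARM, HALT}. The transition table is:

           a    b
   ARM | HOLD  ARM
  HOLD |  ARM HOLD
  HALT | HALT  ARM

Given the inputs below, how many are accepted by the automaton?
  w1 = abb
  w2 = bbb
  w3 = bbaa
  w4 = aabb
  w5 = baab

4

w1: ARM → HOLD → HOLD → HOLD  → end HOLD, rejected
w2: ARM → ARM → ARM → ARM  → end ARM, accepted
w3: ARM → ARM → ARM → HOLD → ARM  → end ARM, accepted
w4: ARM → HOLD → ARM → ARM → ARM  → end ARM, accepted
w5: ARM → ARM → HOLD → ARM → ARM  → end ARM, accepted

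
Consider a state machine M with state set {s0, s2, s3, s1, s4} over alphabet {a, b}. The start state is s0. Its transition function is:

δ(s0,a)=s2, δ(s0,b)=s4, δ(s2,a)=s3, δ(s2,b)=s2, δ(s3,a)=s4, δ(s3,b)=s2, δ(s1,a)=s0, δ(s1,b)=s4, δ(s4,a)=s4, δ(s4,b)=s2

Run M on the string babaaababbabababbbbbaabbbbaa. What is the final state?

s4

s0 → s4 → s4 → s2 → s3 → s4 → s4 → s2 → s3 → s2 → s2 → s3 → s2 → s3 → s2 → s3 → s2 → s2 → s2 → s2 → s2 → s3 → s4 → s2 → s2 → s2 → s2 → s3 → s4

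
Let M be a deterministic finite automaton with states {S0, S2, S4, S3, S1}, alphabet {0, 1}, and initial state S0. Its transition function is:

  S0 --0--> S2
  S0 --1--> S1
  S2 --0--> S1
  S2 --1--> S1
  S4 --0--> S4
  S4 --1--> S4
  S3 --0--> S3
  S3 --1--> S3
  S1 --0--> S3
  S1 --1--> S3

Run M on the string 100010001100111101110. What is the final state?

S0 → S1 → S3 → S3 → S3 → S3 → S3 → S3 → S3 → S3 → S3 → S3 → S3 → S3 → S3 → S3 → S3 → S3 → S3 → S3 → S3 → S3

S3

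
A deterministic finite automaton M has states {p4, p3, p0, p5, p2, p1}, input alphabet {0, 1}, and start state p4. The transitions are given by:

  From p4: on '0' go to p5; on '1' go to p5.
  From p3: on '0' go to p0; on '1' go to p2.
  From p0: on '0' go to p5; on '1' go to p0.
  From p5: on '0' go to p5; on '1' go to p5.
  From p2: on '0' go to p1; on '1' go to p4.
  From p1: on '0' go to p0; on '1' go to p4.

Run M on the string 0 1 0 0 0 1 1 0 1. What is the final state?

p5

p4 → p5 → p5 → p5 → p5 → p5 → p5 → p5 → p5 → p5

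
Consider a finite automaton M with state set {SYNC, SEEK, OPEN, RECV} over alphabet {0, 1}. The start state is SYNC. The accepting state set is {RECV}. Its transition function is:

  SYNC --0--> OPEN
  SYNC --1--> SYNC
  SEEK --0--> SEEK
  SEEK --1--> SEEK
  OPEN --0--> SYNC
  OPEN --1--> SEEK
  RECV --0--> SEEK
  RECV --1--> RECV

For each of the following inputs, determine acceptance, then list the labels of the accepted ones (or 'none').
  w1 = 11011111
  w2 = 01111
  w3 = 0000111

none

w1: Trace: SYNC -1-> SYNC -1-> SYNC -0-> OPEN -1-> SEEK -1-> SEEK -1-> SEEK -1-> SEEK -1-> SEEK  → end SEEK, rejected
w2: Trace: SYNC -0-> OPEN -1-> SEEK -1-> SEEK -1-> SEEK -1-> SEEK  → end SEEK, rejected
w3: Trace: SYNC -0-> OPEN -0-> SYNC -0-> OPEN -0-> SYNC -1-> SYNC -1-> SYNC -1-> SYNC  → end SYNC, rejected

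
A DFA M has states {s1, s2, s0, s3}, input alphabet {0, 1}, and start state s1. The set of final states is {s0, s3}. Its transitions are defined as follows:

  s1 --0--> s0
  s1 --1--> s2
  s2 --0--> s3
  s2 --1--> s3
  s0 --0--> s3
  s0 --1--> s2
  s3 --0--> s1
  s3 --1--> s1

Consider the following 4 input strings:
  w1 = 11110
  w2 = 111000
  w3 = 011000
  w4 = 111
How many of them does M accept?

w1: s1 → s2 → s3 → s1 → s2 → s3  → end s3, accepted
w2: s1 → s2 → s3 → s1 → s0 → s3 → s1  → end s1, rejected
w3: s1 → s0 → s2 → s3 → s1 → s0 → s3  → end s3, accepted
w4: s1 → s2 → s3 → s1  → end s1, rejected

2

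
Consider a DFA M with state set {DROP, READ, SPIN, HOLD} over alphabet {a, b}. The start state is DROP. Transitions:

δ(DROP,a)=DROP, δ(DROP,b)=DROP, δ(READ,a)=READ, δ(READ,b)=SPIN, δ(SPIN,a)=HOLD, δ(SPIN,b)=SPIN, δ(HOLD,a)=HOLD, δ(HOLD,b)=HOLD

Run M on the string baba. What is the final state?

Trace: DROP -b-> DROP -a-> DROP -b-> DROP -a-> DROP

DROP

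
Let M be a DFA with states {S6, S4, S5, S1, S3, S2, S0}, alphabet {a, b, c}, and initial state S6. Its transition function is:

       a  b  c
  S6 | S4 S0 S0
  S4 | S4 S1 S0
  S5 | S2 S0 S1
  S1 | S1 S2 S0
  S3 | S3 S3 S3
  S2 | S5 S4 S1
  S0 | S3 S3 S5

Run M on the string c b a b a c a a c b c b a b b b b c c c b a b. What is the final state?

Trace: S6 -c-> S0 -b-> S3 -a-> S3 -b-> S3 -a-> S3 -c-> S3 -a-> S3 -a-> S3 -c-> S3 -b-> S3 -c-> S3 -b-> S3 -a-> S3 -b-> S3 -b-> S3 -b-> S3 -b-> S3 -c-> S3 -c-> S3 -c-> S3 -b-> S3 -a-> S3 -b-> S3

S3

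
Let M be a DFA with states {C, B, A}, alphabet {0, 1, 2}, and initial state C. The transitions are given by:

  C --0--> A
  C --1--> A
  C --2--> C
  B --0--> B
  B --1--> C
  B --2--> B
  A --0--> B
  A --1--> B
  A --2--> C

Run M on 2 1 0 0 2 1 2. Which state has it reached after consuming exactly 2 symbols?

C → C → A
After 2 symbols: A.

A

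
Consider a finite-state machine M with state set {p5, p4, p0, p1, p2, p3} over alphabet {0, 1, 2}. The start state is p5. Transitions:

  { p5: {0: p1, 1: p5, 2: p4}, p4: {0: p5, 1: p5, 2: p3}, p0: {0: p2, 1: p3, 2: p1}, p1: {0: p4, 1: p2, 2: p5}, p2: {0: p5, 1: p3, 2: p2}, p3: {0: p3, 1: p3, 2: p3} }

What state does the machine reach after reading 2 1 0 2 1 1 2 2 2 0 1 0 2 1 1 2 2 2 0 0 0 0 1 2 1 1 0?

p5 → p4 → p5 → p1 → p5 → p5 → p5 → p4 → p3 → p3 → p3 → p3 → p3 → p3 → p3 → p3 → p3 → p3 → p3 → p3 → p3 → p3 → p3 → p3 → p3 → p3 → p3 → p3

p3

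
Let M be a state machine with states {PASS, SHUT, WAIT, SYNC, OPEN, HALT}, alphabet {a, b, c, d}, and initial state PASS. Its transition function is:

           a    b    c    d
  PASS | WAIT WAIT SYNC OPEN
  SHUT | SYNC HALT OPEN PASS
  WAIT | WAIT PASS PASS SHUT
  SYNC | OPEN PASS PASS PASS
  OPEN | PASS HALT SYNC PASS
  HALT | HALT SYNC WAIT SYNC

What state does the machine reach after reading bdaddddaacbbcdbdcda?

PASS → WAIT → SHUT → SYNC → PASS → OPEN → PASS → OPEN → PASS → WAIT → PASS → WAIT → PASS → SYNC → PASS → WAIT → SHUT → OPEN → PASS → WAIT

WAIT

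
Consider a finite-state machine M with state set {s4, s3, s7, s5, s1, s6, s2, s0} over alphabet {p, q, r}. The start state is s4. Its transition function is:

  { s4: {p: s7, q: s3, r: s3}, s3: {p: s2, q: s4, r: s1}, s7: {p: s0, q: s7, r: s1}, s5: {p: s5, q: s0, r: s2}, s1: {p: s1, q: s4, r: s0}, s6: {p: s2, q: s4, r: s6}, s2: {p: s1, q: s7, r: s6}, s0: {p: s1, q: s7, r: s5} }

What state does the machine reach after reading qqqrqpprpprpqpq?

s7

s4 → s3 → s4 → s3 → s1 → s4 → s7 → s0 → s5 → s5 → s5 → s2 → s1 → s4 → s7 → s7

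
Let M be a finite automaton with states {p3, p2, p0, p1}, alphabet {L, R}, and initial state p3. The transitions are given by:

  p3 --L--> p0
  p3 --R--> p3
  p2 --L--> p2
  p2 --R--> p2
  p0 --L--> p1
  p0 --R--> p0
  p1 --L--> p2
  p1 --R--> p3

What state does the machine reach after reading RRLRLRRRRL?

p3 → p3 → p3 → p0 → p0 → p1 → p3 → p3 → p3 → p3 → p0

p0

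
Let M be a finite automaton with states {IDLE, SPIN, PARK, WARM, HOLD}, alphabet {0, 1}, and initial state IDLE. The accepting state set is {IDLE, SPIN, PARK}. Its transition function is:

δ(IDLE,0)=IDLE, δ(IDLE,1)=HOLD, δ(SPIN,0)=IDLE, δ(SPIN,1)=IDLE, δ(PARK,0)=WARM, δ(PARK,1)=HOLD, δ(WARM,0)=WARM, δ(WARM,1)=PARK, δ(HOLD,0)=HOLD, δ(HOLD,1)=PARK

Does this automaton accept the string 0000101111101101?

start at IDLE
read '0': IDLE → IDLE
read '0': IDLE → IDLE
read '0': IDLE → IDLE
read '0': IDLE → IDLE
read '1': IDLE → HOLD
read '0': HOLD → HOLD
read '1': HOLD → PARK
read '1': PARK → HOLD
read '1': HOLD → PARK
read '1': PARK → HOLD
read '1': HOLD → PARK
read '0': PARK → WARM
read '1': WARM → PARK
read '1': PARK → HOLD
read '0': HOLD → HOLD
read '1': HOLD → PARK
End state PARK is accepting.

Yes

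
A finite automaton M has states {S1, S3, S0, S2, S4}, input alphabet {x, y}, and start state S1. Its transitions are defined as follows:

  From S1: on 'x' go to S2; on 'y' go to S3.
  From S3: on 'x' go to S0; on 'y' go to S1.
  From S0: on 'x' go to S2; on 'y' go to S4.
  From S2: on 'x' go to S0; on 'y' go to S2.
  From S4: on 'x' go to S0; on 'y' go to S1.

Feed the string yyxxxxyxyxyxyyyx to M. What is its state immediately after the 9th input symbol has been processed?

S4

S1 → S3 → S1 → S2 → S0 → S2 → S0 → S4 → S0 → S4
After 9 symbols: S4.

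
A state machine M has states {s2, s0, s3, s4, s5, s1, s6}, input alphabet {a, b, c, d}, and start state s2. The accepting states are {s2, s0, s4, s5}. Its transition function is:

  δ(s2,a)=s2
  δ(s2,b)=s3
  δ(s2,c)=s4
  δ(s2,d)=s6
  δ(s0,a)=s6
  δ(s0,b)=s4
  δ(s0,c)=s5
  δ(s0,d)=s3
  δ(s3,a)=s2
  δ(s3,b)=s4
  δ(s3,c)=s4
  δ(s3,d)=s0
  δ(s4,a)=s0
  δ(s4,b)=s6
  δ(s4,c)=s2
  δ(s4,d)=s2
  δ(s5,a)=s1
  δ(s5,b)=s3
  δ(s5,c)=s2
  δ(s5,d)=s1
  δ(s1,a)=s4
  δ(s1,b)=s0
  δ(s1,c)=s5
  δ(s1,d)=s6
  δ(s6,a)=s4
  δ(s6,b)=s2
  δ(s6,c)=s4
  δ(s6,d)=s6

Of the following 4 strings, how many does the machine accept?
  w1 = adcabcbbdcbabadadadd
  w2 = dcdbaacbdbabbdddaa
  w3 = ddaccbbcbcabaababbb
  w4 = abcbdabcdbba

w1: s2 → s2 → s6 → s4 → s0 → s4 → s2 → s3 → s4 → s2 → s4 → s6 → s4 → s6 → s4 → s2 → s2 → s6 → s4 → s2 → s6  → end s6, rejected
w2: s2 → s6 → s4 → s2 → s3 → s2 → s2 → s4 → s6 → s6 → s2 → s2 → s3 → s4 → s2 → s6 → s6 → s4 → s0  → end s0, accepted
w3: s2 → s6 → s6 → s4 → s2 → s4 → s6 → s2 → s4 → s6 → s4 → s0 → s4 → s0 → s6 → s2 → s2 → s3 → s4 → s6  → end s6, rejected
w4: s2 → s2 → s3 → s4 → s6 → s6 → s4 → s6 → s4 → s2 → s3 → s4 → s0  → end s0, accepted

2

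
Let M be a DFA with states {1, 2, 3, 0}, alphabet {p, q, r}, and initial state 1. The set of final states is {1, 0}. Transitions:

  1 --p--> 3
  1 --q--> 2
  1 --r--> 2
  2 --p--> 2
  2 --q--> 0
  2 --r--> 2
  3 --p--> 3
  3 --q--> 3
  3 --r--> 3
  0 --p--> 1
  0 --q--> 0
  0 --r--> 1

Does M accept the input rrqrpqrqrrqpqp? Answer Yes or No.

Trace: 1 -r-> 2 -r-> 2 -q-> 0 -r-> 1 -p-> 3 -q-> 3 -r-> 3 -q-> 3 -r-> 3 -r-> 3 -q-> 3 -p-> 3 -q-> 3 -p-> 3
End state 3 is not accepting.

No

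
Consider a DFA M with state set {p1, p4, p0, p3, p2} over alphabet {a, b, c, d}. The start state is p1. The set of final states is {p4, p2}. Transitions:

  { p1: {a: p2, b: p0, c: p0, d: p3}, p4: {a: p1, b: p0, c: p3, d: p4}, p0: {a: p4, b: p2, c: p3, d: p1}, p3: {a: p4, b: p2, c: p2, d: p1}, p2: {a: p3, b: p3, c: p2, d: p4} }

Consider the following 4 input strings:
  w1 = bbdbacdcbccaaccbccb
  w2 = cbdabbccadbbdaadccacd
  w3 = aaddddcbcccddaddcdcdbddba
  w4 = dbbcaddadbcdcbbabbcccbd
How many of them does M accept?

w1:
  start at p1
  read 'b': p1 → p0
  read 'b': p0 → p2
  read 'd': p2 → p4
  read 'b': p4 → p0
  read 'a': p0 → p4
  read 'c': p4 → p3
  read 'd': p3 → p1
  read 'c': p1 → p0
  read 'b': p0 → p2
  read 'c': p2 → p2
  read 'c': p2 → p2
  read 'a': p2 → p3
  read 'a': p3 → p4
  read 'c': p4 → p3
  read 'c': p3 → p2
  read 'b': p2 → p3
  read 'c': p3 → p2
  read 'c': p2 → p2
  read 'b': p2 → p3
  end p3, rejected
w2:
  start at p1
  read 'c': p1 → p0
  read 'b': p0 → p2
  read 'd': p2 → p4
  read 'a': p4 → p1
  read 'b': p1 → p0
  read 'b': p0 → p2
  read 'c': p2 → p2
  read 'c': p2 → p2
  read 'a': p2 → p3
  read 'd': p3 → p1
  read 'b': p1 → p0
  read 'b': p0 → p2
  read 'd': p2 → p4
  read 'a': p4 → p1
  read 'a': p1 → p2
  read 'd': p2 → p4
  read 'c': p4 → p3
  read 'c': p3 → p2
  read 'a': p2 → p3
  read 'c': p3 → p2
  read 'd': p2 → p4
  end p4, accepted
w3:
  start at p1
  read 'a': p1 → p2
  read 'a': p2 → p3
  read 'd': p3 → p1
  read 'd': p1 → p3
  read 'd': p3 → p1
  read 'd': p1 → p3
  read 'c': p3 → p2
  read 'b': p2 → p3
  read 'c': p3 → p2
  read 'c': p2 → p2
  read 'c': p2 → p2
  read 'd': p2 → p4
  read 'd': p4 → p4
  read 'a': p4 → p1
  read 'd': p1 → p3
  read 'd': p3 → p1
  read 'c': p1 → p0
  read 'd': p0 → p1
  read 'c': p1 → p0
  read 'd': p0 → p1
  read 'b': p1 → p0
  read 'd': p0 → p1
  read 'd': p1 → p3
  read 'b': p3 → p2
  read 'a': p2 → p3
  end p3, rejected
w4:
  start at p1
  read 'd': p1 → p3
  read 'b': p3 → p2
  read 'b': p2 → p3
  read 'c': p3 → p2
  read 'a': p2 → p3
  read 'd': p3 → p1
  read 'd': p1 → p3
  read 'a': p3 → p4
  read 'd': p4 → p4
  read 'b': p4 → p0
  read 'c': p0 → p3
  read 'd': p3 → p1
  read 'c': p1 → p0
  read 'b': p0 → p2
  read 'b': p2 → p3
  read 'a': p3 → p4
  read 'b': p4 → p0
  read 'b': p0 → p2
  read 'c': p2 → p2
  read 'c': p2 → p2
  read 'c': p2 → p2
  read 'b': p2 → p3
  read 'd': p3 → p1
  end p1, rejected

1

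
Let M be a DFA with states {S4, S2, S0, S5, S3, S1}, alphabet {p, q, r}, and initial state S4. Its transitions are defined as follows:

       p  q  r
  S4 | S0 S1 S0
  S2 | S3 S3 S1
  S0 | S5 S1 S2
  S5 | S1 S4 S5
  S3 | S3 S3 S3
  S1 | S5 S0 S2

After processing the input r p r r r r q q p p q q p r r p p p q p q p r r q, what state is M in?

S0

start at S4
read 'r': S4 → S0
read 'p': S0 → S5
read 'r': S5 → S5
read 'r': S5 → S5
read 'r': S5 → S5
read 'r': S5 → S5
read 'q': S5 → S4
read 'q': S4 → S1
read 'p': S1 → S5
read 'p': S5 → S1
read 'q': S1 → S0
read 'q': S0 → S1
read 'p': S1 → S5
read 'r': S5 → S5
read 'r': S5 → S5
read 'p': S5 → S1
read 'p': S1 → S5
read 'p': S5 → S1
read 'q': S1 → S0
read 'p': S0 → S5
read 'q': S5 → S4
read 'p': S4 → S0
read 'r': S0 → S2
read 'r': S2 → S1
read 'q': S1 → S0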